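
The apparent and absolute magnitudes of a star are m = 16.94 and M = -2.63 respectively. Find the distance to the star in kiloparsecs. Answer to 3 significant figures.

d ≈ 82.0 kpc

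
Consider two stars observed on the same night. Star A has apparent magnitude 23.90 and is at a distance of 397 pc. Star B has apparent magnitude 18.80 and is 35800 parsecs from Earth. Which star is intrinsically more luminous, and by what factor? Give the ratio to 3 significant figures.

Star A: M = m − 5 log₁₀ d + 5 = 23.90 − 5·2.5988 + 5 = 15.906
Star B: M = m − 5 log₁₀ d + 5 = 18.80 − 5·4.5539 + 5 = 1.031
ΔM = M_A − M_B = 15.906 − (1.031) = 14.875; smaller M is more luminous → Star B.
L ratio = 10^(0.4 |ΔM|) = 10^5.950 = 891600

Star B is more luminous, by a factor of 892000.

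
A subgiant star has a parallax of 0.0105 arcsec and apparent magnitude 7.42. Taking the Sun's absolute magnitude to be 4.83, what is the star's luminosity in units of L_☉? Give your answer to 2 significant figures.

d = 1/p = 1/0.0105″ = 95.24 pc
M = m − 5 log₁₀ d + 5 = 7.42 − 5·1.9788 + 5 = 2.526
M − M_☉ = 2.526 − 4.83 = -2.304
L/L_☉ = 10^(−0.4 × -2.304) = 8.349

L/L_☉ ≈ 8.3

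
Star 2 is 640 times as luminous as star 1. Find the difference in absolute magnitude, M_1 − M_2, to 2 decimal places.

Pogson: ΔM = −2.5 log₁₀(ratio) = −2.5 log₁₀(640) = −2.5 × 2.8062 = -7.015
Star 2 is brighter so has the smaller magnitude: M_1 − M_2 is positive.

M_1 − M_2 ≈ 7.02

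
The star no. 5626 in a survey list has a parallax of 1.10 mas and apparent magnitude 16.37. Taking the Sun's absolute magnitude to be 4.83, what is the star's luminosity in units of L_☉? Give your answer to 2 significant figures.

d = 1/p = 1000/1.10 mas = 909.1 pc
M = m − 5 log₁₀ d + 5 = 16.37 − 5·2.9586 + 5 = 6.577
M − M_☉ = 6.577 − 4.83 = 1.747
L/L_☉ = 10^(−0.4 × 1.747) = 0.2001

L/L_☉ ≈ 0.20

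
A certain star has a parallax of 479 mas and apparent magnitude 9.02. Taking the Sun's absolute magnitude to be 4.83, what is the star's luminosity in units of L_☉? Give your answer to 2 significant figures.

d = 1/p = 1000/479 mas = 2.088 pc
M = m − 5 log₁₀ d + 5 = 9.02 − 5·0.3197 + 5 = 12.422
M − M_☉ = 12.422 − 4.83 = 7.592
L/L_☉ = 10^(−0.4 × 7.592) = 9.190×10^-4

L/L_☉ ≈ 9.2×10^-4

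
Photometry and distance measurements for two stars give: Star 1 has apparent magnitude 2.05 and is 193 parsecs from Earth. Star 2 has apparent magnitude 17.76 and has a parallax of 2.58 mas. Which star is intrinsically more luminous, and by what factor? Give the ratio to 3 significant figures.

Star 1 is more luminous, by a factor of 477000.

Star 1: M = m − 5 log₁₀ d + 5 = 2.05 − 5·2.2856 + 5 = -4.378
Star 2: p = 2.58 mas = 2.58×10^-3″ → d = 1/p = 387.6 pc
Star 2: M = m − 5 log₁₀ d + 5 = 17.76 − 5·2.5884 + 5 = 9.818
ΔM = M_1 − M_2 = -4.378 − (9.818) = -14.196; smaller M is more luminous → Star 1.
L ratio = 10^(0.4 |ΔM|) = 10^5.678 = 476800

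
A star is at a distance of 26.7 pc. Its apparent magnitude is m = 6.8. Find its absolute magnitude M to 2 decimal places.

5 log₁₀(d/10 pc) = 5 log₁₀(26.70) − 5 = 2.133
M = m − 5 log₁₀(d/10) = 6.8 − 2.133 = 4.667

M ≈ 4.67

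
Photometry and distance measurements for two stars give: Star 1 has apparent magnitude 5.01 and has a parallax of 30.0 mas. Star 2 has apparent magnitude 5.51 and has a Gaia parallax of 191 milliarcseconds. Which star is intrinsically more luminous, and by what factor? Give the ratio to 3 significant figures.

Star 1 is more luminous, by a factor of 64.2.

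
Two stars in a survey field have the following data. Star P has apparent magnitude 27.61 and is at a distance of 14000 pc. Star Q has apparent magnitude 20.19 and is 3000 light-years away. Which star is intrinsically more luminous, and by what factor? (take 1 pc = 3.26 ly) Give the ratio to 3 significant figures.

Star Q is more luminous, by a factor of 4.01.

Star P: M = m − 5 log₁₀ d + 5 = 27.61 − 5·4.1461 + 5 = 11.879
Star Q: d = 3000 ly / 3.26 = 920.2 pc
Star Q: M = m − 5 log₁₀ d + 5 = 20.19 − 5·2.9639 + 5 = 10.370
ΔM = M_P − M_Q = 11.879 − (10.370) = 1.509; smaller M is more luminous → Star Q.
L ratio = 10^(0.4 |ΔM|) = 10^0.604 = 4.014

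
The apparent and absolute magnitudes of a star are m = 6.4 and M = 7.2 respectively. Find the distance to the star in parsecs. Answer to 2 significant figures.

d ≈ 6.9 pc

μ = m − M = -0.800
m − M = 5 log₁₀ d − 5
log₁₀ d = (m − M)/5 + 1 = 0.8400
d = 10^0.8400 = 6.918 pc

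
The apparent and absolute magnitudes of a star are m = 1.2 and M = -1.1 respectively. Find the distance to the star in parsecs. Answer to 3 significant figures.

d ≈ 28.8 pc

μ = m − M = 2.300
m − M = 5 log₁₀ d − 5
log₁₀ d = (m − M)/5 + 1 = 1.4600
d = 10^1.4600 = 28.84 pc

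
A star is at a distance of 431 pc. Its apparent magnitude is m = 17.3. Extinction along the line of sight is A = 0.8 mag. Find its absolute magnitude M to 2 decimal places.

5 log₁₀(d/10 pc) = 5 log₁₀(431.0) − 5 = 8.172
M = m − 5 log₁₀(d/10) − A = 17.3 − 8.172 − 0.8 = 8.328

M ≈ 8.33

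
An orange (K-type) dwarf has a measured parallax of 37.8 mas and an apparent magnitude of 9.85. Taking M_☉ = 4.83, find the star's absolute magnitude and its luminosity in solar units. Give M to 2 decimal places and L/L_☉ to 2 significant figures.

M ≈ 7.74; L/L_☉ ≈ 0.069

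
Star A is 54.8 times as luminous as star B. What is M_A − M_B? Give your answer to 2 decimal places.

M_A − M_B ≈ -4.35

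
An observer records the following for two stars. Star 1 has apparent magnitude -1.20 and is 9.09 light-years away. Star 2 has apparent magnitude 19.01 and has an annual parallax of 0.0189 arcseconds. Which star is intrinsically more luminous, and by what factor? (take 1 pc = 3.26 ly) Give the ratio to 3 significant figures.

Star 1 is more luminous, by a factor of 337000.

Star 1: d = 9.09 ly / 3.26 = 2.788 pc
Star 1: M = m − 5 log₁₀ d + 5 = -1.20 − 5·0.4453 + 5 = 1.573
Star 2: d = 1/p = 1/0.0189″ = 52.91 pc
Star 2: M = m − 5 log₁₀ d + 5 = 19.01 − 5·1.7235 + 5 = 15.392
ΔM = M_1 − M_2 = 1.573 − (15.392) = -13.819; smaller M is more luminous → Star 1.
L ratio = 10^(0.4 |ΔM|) = 10^5.528 = 337000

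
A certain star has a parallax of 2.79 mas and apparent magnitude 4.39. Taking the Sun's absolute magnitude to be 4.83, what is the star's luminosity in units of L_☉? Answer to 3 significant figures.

d = 1/p = 1000/2.79 mas = 358.4 pc
M = m − 5 log₁₀ d + 5 = 4.39 − 5·2.5544 + 5 = -3.382
M − M_☉ = -3.382 − 4.83 = -8.212
L/L_☉ = 10^(−0.4 × -8.212) = 1927

L/L_☉ ≈ 1930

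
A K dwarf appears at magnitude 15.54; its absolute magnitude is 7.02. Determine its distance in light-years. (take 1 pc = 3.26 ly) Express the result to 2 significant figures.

Distance modulus: m − M = 15.54 − (7.02) = 8.520
m − M = 5 log₁₀ d − 5
log₁₀ d = (m − M)/5 + 1 = 2.7040
d = 10^2.7040 = 505.8 pc
= 1649 ly

d ≈ 1600 ly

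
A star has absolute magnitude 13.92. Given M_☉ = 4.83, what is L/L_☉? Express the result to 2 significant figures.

L/L_☉ ≈ 2.3×10^-4

M − M_☉ = 13.92 − 4.83 = 9.090
L/L_☉ = 10^(−0.4 (M − M_☉)) = 10^-3.636 = 2.312×10^-4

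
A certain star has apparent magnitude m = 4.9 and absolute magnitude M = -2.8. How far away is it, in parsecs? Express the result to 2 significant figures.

d ≈ 350 pc

μ = m − M = 7.700
m − M = 5 log₁₀ d − 5
log₁₀ d = (m − M)/5 + 1 = 2.5400
d = 10^2.5400 = 346.7 pc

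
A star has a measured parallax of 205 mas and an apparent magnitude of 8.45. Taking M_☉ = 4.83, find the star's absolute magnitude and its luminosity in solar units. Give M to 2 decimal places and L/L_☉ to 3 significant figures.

M ≈ 10.01; L/L_☉ ≈ 8.48×10^-3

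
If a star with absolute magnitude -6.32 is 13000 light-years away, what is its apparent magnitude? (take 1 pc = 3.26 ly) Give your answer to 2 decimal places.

m ≈ 6.68

d = 13000 ly / 3.26 = 3988 pc
m = M + 5 log₁₀ d − 5 = -6.32 + 5·3.6007 − 5 = 6.684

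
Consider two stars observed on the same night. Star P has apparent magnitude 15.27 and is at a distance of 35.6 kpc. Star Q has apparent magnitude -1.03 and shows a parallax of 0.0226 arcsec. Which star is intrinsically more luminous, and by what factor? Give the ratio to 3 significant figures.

Star P: d = 35.6 kpc = 35600 pc
Star P: M = m − 5 log₁₀ d + 5 = 15.27 − 5·4.5514 + 5 = -2.487
Star Q: d = 1/p = 1/0.0226″ = 44.25 pc
Star Q: M = m − 5 log₁₀ d + 5 = -1.03 − 5·1.6459 + 5 = -4.259
ΔM = M_P − M_Q = -2.487 − (-4.259) = 1.772; smaller M is more luminous → Star Q.
L ratio = 10^(0.4 |ΔM|) = 10^0.709 = 5.115

Star Q is more luminous, by a factor of 5.12.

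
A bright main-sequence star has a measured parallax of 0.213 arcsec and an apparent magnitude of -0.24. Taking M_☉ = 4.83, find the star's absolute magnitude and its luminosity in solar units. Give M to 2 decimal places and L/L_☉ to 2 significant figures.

d = 1/p = 1/0.213″ = 4.695 pc
M = m − 5 log₁₀ d + 5 = -0.24 − 5·0.6716 + 5 = 1.402
M − M_☉ = 1.402 − 4.83 = -3.428
L/L_☉ = 10^(−0.4 × -3.428) = 23.51

M ≈ 1.40; L/L_☉ ≈ 24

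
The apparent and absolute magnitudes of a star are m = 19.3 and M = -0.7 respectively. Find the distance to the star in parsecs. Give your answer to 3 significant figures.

d ≈ 100000 pc

μ = m − M = 20.000
m − M = 5 log₁₀ d − 5
log₁₀ d = (m − M)/5 + 1 = 5.0000
d = 10^5.0000 = 100000 pc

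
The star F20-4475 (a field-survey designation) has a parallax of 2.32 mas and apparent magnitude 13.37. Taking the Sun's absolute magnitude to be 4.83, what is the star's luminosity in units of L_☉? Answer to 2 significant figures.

d = 1/p = 1000/2.32 mas = 431.0 pc
M = m − 5 log₁₀ d + 5 = 13.37 − 5·2.6345 + 5 = 5.197
M − M_☉ = 5.197 − 4.83 = 0.367
L/L_☉ = 10^(−0.4 × 0.367) = 0.7129

L/L_☉ ≈ 0.71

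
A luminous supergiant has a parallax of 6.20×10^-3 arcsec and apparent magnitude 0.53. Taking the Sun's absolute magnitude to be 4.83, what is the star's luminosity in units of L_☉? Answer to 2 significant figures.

L/L_☉ ≈ 14000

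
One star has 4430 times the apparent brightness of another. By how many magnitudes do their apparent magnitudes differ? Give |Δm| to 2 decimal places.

|Δm| ≈ 9.12

Pogson: Δm = −2.5 log₁₀(ratio) = −2.5 log₁₀(4430) = −2.5 × 3.6464 = -9.116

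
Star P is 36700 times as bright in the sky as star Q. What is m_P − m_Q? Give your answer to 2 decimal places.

Pogson: Δm = −2.5 log₁₀(ratio) = −2.5 log₁₀(36700) = −2.5 × 4.5647 = -11.412
Star P is brighter, so it has the smaller magnitude: the difference is negative.

m_P − m_Q ≈ -11.41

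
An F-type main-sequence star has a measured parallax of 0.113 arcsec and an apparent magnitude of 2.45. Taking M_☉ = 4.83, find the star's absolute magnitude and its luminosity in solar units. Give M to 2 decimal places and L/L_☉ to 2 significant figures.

d = 1/p = 1/0.113″ = 8.850 pc
M = m − 5 log₁₀ d + 5 = 2.45 − 5·0.9469 + 5 = 2.715
M − M_☉ = 2.715 − 4.83 = -2.115
L/L_☉ = 10^(−0.4 × -2.115) = 7.012

M ≈ 2.72; L/L_☉ ≈ 7.0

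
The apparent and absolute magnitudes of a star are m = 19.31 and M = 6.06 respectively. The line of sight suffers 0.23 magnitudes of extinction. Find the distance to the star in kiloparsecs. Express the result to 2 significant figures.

d ≈ 4.0 kpc

m − M = 5 log₁₀(d/10 pc) + A  ⇒  19.31 − (6.06) − 0.23 = 5 log₁₀(d/10)
13.020 = 5 log₁₀(d/10)
log₁₀ d = (m − M − A)/5 + 1 = 3.6040
d = 10^3.6040 = 4018 pc
= 4.018 kpc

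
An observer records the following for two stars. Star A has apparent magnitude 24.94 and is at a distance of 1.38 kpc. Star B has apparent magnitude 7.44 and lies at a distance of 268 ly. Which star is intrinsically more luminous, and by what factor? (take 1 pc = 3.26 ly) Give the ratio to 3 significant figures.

Star B is more luminous, by a factor of 35500.

Star A: d = 1.38 kpc = 1380 pc
Star A: M = m − 5 log₁₀ d + 5 = 24.94 − 5·3.1399 + 5 = 14.241
Star B: d = 268 ly / 3.26 = 82.21 pc
Star B: M = m − 5 log₁₀ d + 5 = 7.44 − 5·1.9149 + 5 = 2.865
ΔM = M_A − M_B = 14.241 − (2.865) = 11.375; smaller M is more luminous → Star B.
L ratio = 10^(0.4 |ΔM|) = 10^4.550 = 35490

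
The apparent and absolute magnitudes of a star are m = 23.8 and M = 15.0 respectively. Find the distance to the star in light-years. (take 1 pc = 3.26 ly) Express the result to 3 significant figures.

d ≈ 1880 ly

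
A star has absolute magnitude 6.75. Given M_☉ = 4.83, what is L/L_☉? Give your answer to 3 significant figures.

M − M_☉ = 6.75 − 4.83 = 1.920
L/L_☉ = 10^(−0.4 (M − M_☉)) = 10^-0.768 = 0.1706

L/L_☉ ≈ 0.171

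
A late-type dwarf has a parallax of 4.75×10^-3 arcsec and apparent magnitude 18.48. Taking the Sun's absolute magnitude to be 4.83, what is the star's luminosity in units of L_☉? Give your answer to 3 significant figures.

L/L_☉ ≈ 1.54×10^-3

d = 1/p = 1/4.75×10^-3″ = 210.5 pc
M = m − 5 log₁₀ d + 5 = 18.48 − 5·2.3233 + 5 = 11.863
M − M_☉ = 11.863 − 4.83 = 7.033
L/L_☉ = 10^(−0.4 × 7.033) = 1.537×10^-3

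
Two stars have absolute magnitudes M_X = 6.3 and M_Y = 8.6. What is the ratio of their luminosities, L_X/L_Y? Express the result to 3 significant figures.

L_X/L_Y ≈ 8.32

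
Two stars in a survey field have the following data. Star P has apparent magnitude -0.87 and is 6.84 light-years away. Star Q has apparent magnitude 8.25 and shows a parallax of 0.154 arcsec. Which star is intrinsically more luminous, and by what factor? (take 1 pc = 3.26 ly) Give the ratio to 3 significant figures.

Star P is more luminous, by a factor of 464.

Star P: d = 6.84 ly / 3.26 = 2.098 pc
Star P: M = m − 5 log₁₀ d + 5 = -0.87 − 5·0.3218 + 5 = 2.521
Star Q: d = 1/p = 1/0.154″ = 6.494 pc
Star Q: M = m − 5 log₁₀ d + 5 = 8.25 − 5·0.8125 + 5 = 9.188
ΔM = M_P − M_Q = 2.521 − (9.188) = -6.667; smaller M is more luminous → Star P.
L ratio = 10^(0.4 |ΔM|) = 10^2.667 = 464.2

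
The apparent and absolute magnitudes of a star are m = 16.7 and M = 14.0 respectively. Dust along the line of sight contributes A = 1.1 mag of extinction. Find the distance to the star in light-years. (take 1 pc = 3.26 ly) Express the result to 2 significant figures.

d ≈ 68 ly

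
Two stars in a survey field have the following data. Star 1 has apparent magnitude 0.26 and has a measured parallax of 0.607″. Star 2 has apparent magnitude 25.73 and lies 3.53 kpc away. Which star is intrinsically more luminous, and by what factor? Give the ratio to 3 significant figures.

Star 1 is more luminous, by a factor of 3360.

Star 1: d = 1/p = 1/0.607″ = 1.647 pc
Star 1: M = m − 5 log₁₀ d + 5 = 0.26 − 5·0.2168 + 5 = 4.176
Star 2: d = 3.53 kpc = 3530 pc
Star 2: M = m − 5 log₁₀ d + 5 = 25.73 − 5·3.5478 + 5 = 12.991
ΔM = M_1 − M_2 = 4.176 − (12.991) = -8.815; smaller M is more luminous → Star 1.
L ratio = 10^(0.4 |ΔM|) = 10^3.526 = 3358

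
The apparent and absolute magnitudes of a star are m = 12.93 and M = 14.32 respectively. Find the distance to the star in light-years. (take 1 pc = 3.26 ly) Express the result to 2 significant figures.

d ≈ 17 ly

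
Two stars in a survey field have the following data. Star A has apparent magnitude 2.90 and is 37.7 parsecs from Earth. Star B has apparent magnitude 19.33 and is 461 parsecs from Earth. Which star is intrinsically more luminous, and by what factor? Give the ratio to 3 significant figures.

Star A: M = m − 5 log₁₀ d + 5 = 2.90 − 5·1.5763 + 5 = 0.018
Star B: M = m − 5 log₁₀ d + 5 = 19.33 − 5·2.6637 + 5 = 11.011
ΔM = M_A − M_B = 0.018 − (11.011) = -10.993; smaller M is more luminous → Star A.
L ratio = 10^(0.4 |ΔM|) = 10^4.397 = 24960

Star A is more luminous, by a factor of 25000.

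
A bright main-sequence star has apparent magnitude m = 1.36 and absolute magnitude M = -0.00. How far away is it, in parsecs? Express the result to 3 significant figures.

Distance modulus: m − M = 1.36 − (-0.00) = 1.360
m − M = 5 log₁₀ d − 5
log₁₀ d = (m − M)/5 + 1 = 1.2720
d = 10^1.2720 = 18.71 pc

d ≈ 18.7 pc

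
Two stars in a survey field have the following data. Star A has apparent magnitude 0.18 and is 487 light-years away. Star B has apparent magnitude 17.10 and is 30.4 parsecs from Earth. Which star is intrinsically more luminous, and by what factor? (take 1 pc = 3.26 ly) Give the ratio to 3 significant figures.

Star A is more luminous, by a factor of 1.42×10^8.

Star A: d = 487 ly / 3.26 = 149.4 pc
Star A: M = m − 5 log₁₀ d + 5 = 0.18 − 5·2.1743 + 5 = -5.692
Star B: M = m − 5 log₁₀ d + 5 = 17.10 − 5·1.4829 + 5 = 14.686
ΔM = M_A − M_B = -5.692 − (14.686) = -20.377; smaller M is more luminous → Star A.
L ratio = 10^(0.4 |ΔM|) = 10^8.151 = 1.415×10^8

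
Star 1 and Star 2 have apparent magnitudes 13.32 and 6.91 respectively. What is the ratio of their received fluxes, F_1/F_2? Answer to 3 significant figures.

F_1/F_2 ≈ 2.73×10^-3

Magnitude difference = 6.41
Flux ratio = 10^(−0.4 Δm) = 10^(−0.4 × 6.41) = 10^-2.564 = 2.729×10^-3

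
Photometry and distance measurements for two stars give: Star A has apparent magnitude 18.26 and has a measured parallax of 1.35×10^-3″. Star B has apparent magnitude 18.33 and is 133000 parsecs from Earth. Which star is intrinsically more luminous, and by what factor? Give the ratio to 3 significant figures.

Star B is more luminous, by a factor of 30200.

Star A: d = 1/p = 1/1.35×10^-3″ = 740.7 pc
Star A: M = m − 5 log₁₀ d + 5 = 18.26 − 5·2.8697 + 5 = 8.912
Star B: M = m − 5 log₁₀ d + 5 = 18.33 − 5·5.1239 + 5 = -2.289
ΔM = M_A − M_B = 8.912 − (-2.289) = 11.201; smaller M is more luminous → Star B.
L ratio = 10^(0.4 |ΔM|) = 10^4.480 = 30230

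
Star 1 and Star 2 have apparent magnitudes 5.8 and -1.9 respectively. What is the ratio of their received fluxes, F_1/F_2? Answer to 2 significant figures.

Magnitude difference = 7.7
Flux ratio = 10^(−0.4 Δm) = 10^(−0.4 × 7.7) = 10^-3.080 = 8.318×10^-4

F_1/F_2 ≈ 8.3×10^-4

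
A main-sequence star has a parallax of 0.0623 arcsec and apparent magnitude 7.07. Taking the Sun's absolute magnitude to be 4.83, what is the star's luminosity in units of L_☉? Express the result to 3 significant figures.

L/L_☉ ≈ 0.327

d = 1/p = 1/0.0623″ = 16.05 pc
M = m − 5 log₁₀ d + 5 = 7.07 − 5·1.2055 + 5 = 6.042
M − M_☉ = 6.042 − 4.83 = 1.212
L/L_☉ = 10^(−0.4 × 1.212) = 0.3274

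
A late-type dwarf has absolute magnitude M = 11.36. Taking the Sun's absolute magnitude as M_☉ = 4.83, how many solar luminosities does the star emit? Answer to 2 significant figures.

L/L_☉ ≈ 2.4×10^-3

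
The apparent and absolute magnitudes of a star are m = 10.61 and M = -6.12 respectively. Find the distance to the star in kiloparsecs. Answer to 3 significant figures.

Distance modulus: m − M = 10.61 − (-6.12) = 16.730
m − M = 5 log₁₀ d − 5
log₁₀ d = (m − M)/5 + 1 = 4.3460
d = 10^4.3460 = 22180 pc
= 22.18 kpc

d ≈ 22.2 kpc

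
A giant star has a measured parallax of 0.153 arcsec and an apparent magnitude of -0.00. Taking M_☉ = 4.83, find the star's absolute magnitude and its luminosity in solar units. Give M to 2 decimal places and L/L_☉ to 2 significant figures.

M ≈ 0.92; L/L_☉ ≈ 37

d = 1/p = 1/0.153″ = 6.536 pc
M = m − 5 log₁₀ d + 5 = -0.00 − 5·0.8153 + 5 = 0.923
M − M_☉ = 0.923 − 4.83 = -3.907
L/L_☉ = 10^(−0.4 × -3.907) = 36.53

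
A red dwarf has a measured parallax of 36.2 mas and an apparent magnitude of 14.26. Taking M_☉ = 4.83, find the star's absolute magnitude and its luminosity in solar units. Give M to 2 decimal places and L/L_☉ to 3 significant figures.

M ≈ 12.05; L/L_☉ ≈ 1.29×10^-3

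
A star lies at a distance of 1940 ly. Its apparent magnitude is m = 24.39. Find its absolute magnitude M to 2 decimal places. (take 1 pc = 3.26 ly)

d = 1940 ly / 3.26 = 595.1 pc
5 log₁₀(d/10 pc) = 5 log₁₀(595.1) − 5 = 8.873
M = m − 5 log₁₀(d/10) = 24.39 − 8.873 = 15.517

M ≈ 15.52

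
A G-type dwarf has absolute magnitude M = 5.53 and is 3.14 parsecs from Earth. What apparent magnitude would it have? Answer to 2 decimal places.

m ≈ 3.01

m = M + 5 log₁₀ d − 5 = 5.53 + 5·0.4969 − 5 = 3.015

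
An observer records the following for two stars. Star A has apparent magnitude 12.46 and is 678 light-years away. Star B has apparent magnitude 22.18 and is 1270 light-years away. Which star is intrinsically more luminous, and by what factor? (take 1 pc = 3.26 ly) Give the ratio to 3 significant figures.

Star A is more luminous, by a factor of 2200.

Star A: d = 678 ly / 3.26 = 208.0 pc
Star A: M = m − 5 log₁₀ d + 5 = 12.46 − 5·2.3180 + 5 = 5.870
Star B: d = 1270 ly / 3.26 = 389.6 pc
Star B: M = m − 5 log₁₀ d + 5 = 22.18 − 5·2.5906 + 5 = 14.227
ΔM = M_A − M_B = 5.870 − (14.227) = -8.357; smaller M is more luminous → Star A.
L ratio = 10^(0.4 |ΔM|) = 10^3.343 = 2202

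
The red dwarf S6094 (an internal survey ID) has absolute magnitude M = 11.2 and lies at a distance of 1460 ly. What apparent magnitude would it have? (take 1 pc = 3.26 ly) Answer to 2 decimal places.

d = 1460 ly / 3.26 = 447.9 pc
m = M + 5 log₁₀ d − 5 = 11.2 + 5·2.6511 − 5 = 19.456

m ≈ 19.46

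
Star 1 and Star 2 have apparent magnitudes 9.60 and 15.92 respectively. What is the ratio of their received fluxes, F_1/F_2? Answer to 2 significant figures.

Magnitude difference = -6.32
Flux ratio = 10^(−0.4 Δm) = 10^(−0.4 × -6.32) = 10^2.528 = 337.3

F_1/F_2 ≈ 340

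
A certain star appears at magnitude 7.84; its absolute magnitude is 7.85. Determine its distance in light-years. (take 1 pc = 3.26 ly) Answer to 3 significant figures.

Distance modulus: m − M = 7.84 − (7.85) = -0.010
m − M = 5 log₁₀ d − 5
log₁₀ d = (m − M)/5 + 1 = 0.9980
d = 10^0.9980 = 9.954 pc
= 32.45 ly

d ≈ 32.5 ly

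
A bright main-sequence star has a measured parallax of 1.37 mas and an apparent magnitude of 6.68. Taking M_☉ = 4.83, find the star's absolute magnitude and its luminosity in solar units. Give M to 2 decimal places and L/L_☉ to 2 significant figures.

M ≈ -2.64; L/L_☉ ≈ 970

d = 1/p = 1000/1.37 mas = 729.9 pc
M = m − 5 log₁₀ d + 5 = 6.68 − 5·2.8633 + 5 = -2.636
M − M_☉ = -2.636 − 4.83 = -7.466
L/L_☉ = 10^(−0.4 × -7.466) = 969.5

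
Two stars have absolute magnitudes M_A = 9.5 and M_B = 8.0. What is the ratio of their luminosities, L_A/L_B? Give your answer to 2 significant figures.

L_A/L_B ≈ 0.25

ΔM = M_A − M_B = 1.5
L_A/L_B = 10^(−0.4 ΔM) = 10^-0.600 = 0.2512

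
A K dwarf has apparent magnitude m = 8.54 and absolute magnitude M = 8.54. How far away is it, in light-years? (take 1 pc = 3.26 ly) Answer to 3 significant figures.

Distance modulus: m − M = 8.54 − (8.54) = 0.000
m − M = 5 log₁₀ d − 5
log₁₀ d = (m − M)/5 + 1 = 1.0000
d = 10^1.0000 = 10.00 pc
= 32.60 ly

d ≈ 32.6 ly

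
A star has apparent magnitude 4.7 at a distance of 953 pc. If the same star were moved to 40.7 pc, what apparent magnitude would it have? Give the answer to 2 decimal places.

m ≈ -2.15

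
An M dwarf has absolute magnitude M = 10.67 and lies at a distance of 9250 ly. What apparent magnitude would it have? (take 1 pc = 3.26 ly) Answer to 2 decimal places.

m ≈ 22.93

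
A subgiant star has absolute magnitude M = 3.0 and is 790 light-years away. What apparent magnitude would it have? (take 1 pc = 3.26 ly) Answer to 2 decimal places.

m ≈ 9.92

d = 790 ly / 3.26 = 242.3 pc
m = M + 5 log₁₀ d − 5 = 3.0 + 5·2.3844 − 5 = 9.922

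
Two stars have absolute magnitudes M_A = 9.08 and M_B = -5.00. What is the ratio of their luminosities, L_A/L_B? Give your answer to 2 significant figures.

L_A/L_B ≈ 2.3×10^-6

ΔM = M_A − M_B = 14.08
L_A/L_B = 10^(−0.4 ΔM) = 10^-5.632 = 2.333×10^-6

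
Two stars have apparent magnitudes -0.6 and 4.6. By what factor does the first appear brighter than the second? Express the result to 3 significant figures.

Magnitude difference = -5.2
Flux ratio = 10^(−0.4 Δm) = 10^(−0.4 × -5.2) = 10^2.080 = 120.2

120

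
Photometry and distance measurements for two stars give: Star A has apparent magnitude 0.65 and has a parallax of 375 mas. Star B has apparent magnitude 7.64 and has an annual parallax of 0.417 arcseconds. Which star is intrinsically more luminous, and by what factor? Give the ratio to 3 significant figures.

Star A: p = 375 mas = 0.375″ → d = 1/p = 2.667 pc
Star A: M = m − 5 log₁₀ d + 5 = 0.65 − 5·0.4260 + 5 = 3.520
Star B: d = 1/p = 1/0.417″ = 2.398 pc
Star B: M = m − 5 log₁₀ d + 5 = 7.64 − 5·0.3799 + 5 = 10.741
ΔM = M_A − M_B = 3.520 − (10.741) = -7.221; smaller M is more luminous → Star A.
L ratio = 10^(0.4 |ΔM|) = 10^2.888 = 773.1

Star A is more luminous, by a factor of 773.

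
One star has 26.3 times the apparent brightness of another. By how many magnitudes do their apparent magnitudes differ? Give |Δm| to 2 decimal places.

|Δm| ≈ 3.55

Pogson: Δm = −2.5 log₁₀(ratio) = −2.5 log₁₀(26.3) = −2.5 × 1.4200 = -3.550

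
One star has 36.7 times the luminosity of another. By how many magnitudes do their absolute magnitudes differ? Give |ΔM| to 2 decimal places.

Pogson: ΔM = −2.5 log₁₀(ratio) = −2.5 log₁₀(36.7) = −2.5 × 1.5647 = -3.912

|ΔM| ≈ 3.91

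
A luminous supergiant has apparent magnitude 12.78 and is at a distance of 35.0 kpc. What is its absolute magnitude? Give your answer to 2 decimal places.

M ≈ -4.94

d = 35.0 kpc = 35000 pc
5 log₁₀(d/10 pc) = 5 log₁₀(35000) − 5 = 17.720
M = m − 5 log₁₀(d/10) = 12.78 − 17.720 = -4.940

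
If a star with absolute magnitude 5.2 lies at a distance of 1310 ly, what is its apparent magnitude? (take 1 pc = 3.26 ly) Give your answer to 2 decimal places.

d = 1310 ly / 3.26 = 401.8 pc
m = M + 5 log₁₀ d − 5 = 5.2 + 5·2.6041 − 5 = 13.220

m ≈ 13.22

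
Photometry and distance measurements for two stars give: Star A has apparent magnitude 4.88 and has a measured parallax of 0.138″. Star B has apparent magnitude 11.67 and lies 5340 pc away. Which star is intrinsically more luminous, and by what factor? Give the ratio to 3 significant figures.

Star B is more luminous, by a factor of 1040.

Star A: d = 1/p = 1/0.138″ = 7.246 pc
Star A: M = m − 5 log₁₀ d + 5 = 4.88 − 5·0.8601 + 5 = 5.579
Star B: M = m − 5 log₁₀ d + 5 = 11.67 − 5·3.7275 + 5 = -1.968
ΔM = M_A − M_B = 5.579 − (-1.968) = 7.547; smaller M is more luminous → Star B.
L ratio = 10^(0.4 |ΔM|) = 10^3.019 = 1044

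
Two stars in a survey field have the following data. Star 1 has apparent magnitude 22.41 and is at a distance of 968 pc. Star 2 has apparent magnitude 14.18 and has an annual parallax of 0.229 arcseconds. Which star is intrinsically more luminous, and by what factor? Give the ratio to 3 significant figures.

Star 1 is more luminous, by a factor of 25.1.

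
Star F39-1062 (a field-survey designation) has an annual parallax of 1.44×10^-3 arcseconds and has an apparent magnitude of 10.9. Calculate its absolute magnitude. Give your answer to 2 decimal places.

d = 1/p = 1/1.44×10^-3″ = 694.4 pc
5 log₁₀(d/10 pc) = 5 log₁₀(694.4) − 5 = 9.208
M = m − 5 log₁₀(d/10) = 10.9 − 9.208 = 1.692

M ≈ 1.69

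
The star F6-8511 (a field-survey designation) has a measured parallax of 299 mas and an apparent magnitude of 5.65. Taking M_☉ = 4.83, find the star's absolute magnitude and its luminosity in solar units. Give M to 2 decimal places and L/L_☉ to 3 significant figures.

d = 1/p = 1000/299 mas = 3.344 pc
M = m − 5 log₁₀ d + 5 = 5.65 − 5·0.5243 + 5 = 8.028
M − M_☉ = 8.028 − 4.83 = 3.198
L/L_☉ = 10^(−0.4 × 3.198) = 0.05256

M ≈ 8.03; L/L_☉ ≈ 0.0526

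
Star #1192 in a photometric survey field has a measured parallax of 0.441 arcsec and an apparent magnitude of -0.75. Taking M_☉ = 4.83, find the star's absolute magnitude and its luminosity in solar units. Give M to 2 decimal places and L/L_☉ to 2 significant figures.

d = 1/p = 1/0.441″ = 2.268 pc
M = m − 5 log₁₀ d + 5 = -0.75 − 5·0.3556 + 5 = 2.472
M − M_☉ = 2.472 − 4.83 = -2.358
L/L_☉ = 10^(−0.4 × -2.358) = 8.772

M ≈ 2.47; L/L_☉ ≈ 8.8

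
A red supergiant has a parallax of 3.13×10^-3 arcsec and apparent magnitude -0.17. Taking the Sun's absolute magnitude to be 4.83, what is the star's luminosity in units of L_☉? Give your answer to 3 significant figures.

L/L_☉ ≈ 102000

d = 1/p = 1/3.13×10^-3″ = 319.5 pc
M = m − 5 log₁₀ d + 5 = -0.17 − 5·2.5045 + 5 = -7.692
M − M_☉ = -7.692 − 4.83 = -12.522
L/L_☉ = 10^(−0.4 × -12.522) = 102100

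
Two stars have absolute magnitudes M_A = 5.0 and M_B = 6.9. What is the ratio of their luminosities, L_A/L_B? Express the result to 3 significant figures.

L_A/L_B ≈ 5.75

ΔM = M_A − M_B = -1.9
L_A/L_B = 10^(−0.4 ΔM) = 10^0.760 = 5.754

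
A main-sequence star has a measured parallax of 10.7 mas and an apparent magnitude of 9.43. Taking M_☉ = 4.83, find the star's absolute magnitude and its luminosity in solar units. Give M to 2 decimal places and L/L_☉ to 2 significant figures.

M ≈ 4.58; L/L_☉ ≈ 1.3

d = 1/p = 1000/10.7 mas = 93.46 pc
M = m − 5 log₁₀ d + 5 = 9.43 − 5·1.9706 + 5 = 4.577
M − M_☉ = 4.577 − 4.83 = -0.253
L/L_☉ = 10^(−0.4 × -0.253) = 1.263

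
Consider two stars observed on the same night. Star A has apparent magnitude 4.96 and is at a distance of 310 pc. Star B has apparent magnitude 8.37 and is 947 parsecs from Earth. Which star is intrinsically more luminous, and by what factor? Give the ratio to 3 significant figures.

Star A: M = m − 5 log₁₀ d + 5 = 4.96 − 5·2.4914 + 5 = -2.497
Star B: M = m − 5 log₁₀ d + 5 = 8.37 − 5·2.9763 + 5 = -1.512
ΔM = M_A − M_B = -2.497 − (-1.512) = -0.985; smaller M is more luminous → Star A.
L ratio = 10^(0.4 |ΔM|) = 10^0.394 = 2.478

Star A is more luminous, by a factor of 2.48.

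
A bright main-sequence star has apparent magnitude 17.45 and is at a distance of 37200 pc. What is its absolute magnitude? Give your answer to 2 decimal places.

5 log₁₀(d/10 pc) = 5 log₁₀(37200) − 5 = 17.853
M = m − 5 log₁₀(d/10) = 17.45 − 17.853 = -0.403

M ≈ -0.40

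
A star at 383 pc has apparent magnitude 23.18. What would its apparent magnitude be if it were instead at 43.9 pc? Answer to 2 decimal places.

Flux ∝ 1/d², so Δm = 5 log₁₀(d₂/d₁) = 5 log₁₀(43.9/383) = -4.704
m₂ = m₁ + Δm = 23.18 + (-4.704) = 18.476

m ≈ 18.48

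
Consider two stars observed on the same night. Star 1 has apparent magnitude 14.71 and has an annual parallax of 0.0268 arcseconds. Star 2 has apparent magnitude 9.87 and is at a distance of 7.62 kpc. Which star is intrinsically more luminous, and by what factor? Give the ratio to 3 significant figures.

Star 1: d = 1/p = 1/0.0268″ = 37.31 pc
Star 1: M = m − 5 log₁₀ d + 5 = 14.71 − 5·1.5719 + 5 = 11.851
Star 2: d = 7.62 kpc = 7620 pc
Star 2: M = m − 5 log₁₀ d + 5 = 9.87 − 5·3.8820 + 5 = -4.540
ΔM = M_1 − M_2 = 11.851 − (-4.540) = 16.390; smaller M is more luminous → Star 2.
L ratio = 10^(0.4 |ΔM|) = 10^6.556 = 3.599×10^6

Star 2 is more luminous, by a factor of 3.60×10^6.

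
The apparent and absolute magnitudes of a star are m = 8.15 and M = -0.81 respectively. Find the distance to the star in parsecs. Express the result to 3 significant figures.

d ≈ 619 pc

Distance modulus: m − M = 8.15 − (-0.81) = 8.960
m − M = 5 log₁₀ d − 5
log₁₀ d = (m − M)/5 + 1 = 2.7920
d = 10^2.7920 = 619.4 pc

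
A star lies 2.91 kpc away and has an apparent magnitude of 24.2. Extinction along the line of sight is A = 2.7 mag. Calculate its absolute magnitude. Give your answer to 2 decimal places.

d = 2.91 kpc = 2910 pc
5 log₁₀(d/10 pc) = 5 log₁₀(2910) − 5 = 12.319
M = m − 5 log₁₀(d/10) − A = 24.2 − 12.319 − 2.7 = 9.181

M ≈ 9.18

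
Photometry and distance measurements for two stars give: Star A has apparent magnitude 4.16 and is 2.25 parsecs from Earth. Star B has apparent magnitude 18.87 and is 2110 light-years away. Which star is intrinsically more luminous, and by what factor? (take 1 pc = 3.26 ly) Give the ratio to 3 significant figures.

Star A: M = m − 5 log₁₀ d + 5 = 4.16 − 5·0.3522 + 5 = 7.399
Star B: d = 2110 ly / 3.26 = 647.2 pc
Star B: M = m − 5 log₁₀ d + 5 = 18.87 − 5·2.8111 + 5 = 9.815
ΔM = M_A − M_B = 7.399 − (9.815) = -2.416; smaller M is more luminous → Star A.
L ratio = 10^(0.4 |ΔM|) = 10^0.966 = 9.252

Star A is more luminous, by a factor of 9.25.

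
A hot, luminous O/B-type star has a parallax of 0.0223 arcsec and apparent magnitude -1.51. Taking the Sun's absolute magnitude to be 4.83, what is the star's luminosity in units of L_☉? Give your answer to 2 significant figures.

L/L_☉ ≈ 6900

d = 1/p = 1/0.0223″ = 44.84 pc
M = m − 5 log₁₀ d + 5 = -1.51 − 5·1.6517 + 5 = -4.768
M − M_☉ = -4.768 − 4.83 = -9.598
L/L_☉ = 10^(−0.4 × -9.598) = 6909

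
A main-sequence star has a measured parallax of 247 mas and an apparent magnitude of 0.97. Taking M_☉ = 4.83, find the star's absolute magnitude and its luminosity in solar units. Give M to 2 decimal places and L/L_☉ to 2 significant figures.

d = 1/p = 1000/247 mas = 4.049 pc
M = m − 5 log₁₀ d + 5 = 0.97 − 5·0.6073 + 5 = 2.933
M − M_☉ = 2.933 − 4.83 = -1.897
L/L_☉ = 10^(−0.4 × -1.897) = 5.736

M ≈ 2.93; L/L_☉ ≈ 5.7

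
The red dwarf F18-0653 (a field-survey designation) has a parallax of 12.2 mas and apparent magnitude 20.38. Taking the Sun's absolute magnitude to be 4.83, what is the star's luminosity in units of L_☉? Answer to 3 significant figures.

d = 1/p = 1000/12.2 mas = 81.97 pc
M = m − 5 log₁₀ d + 5 = 20.38 − 5·1.9136 + 5 = 15.812
M − M_☉ = 15.812 − 4.83 = 10.982
L/L_☉ = 10^(−0.4 × 10.982) = 4.048×10^-5

L/L_☉ ≈ 4.05×10^-5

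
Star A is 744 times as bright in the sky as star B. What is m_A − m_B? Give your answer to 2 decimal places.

m_A − m_B ≈ -7.18

Pogson: Δm = −2.5 log₁₀(ratio) = −2.5 log₁₀(744) = −2.5 × 2.8716 = -7.179
Star A is brighter, so it has the smaller magnitude: the difference is negative.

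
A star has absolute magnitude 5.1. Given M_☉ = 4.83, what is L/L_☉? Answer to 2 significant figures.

L/L_☉ ≈ 0.78

M − M_☉ = 5.1 − 4.83 = 0.270
L/L_☉ = 10^(−0.4 (M − M_☉)) = 10^-0.108 = 0.7798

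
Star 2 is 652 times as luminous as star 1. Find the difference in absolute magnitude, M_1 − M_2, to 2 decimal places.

Pogson: ΔM = −2.5 log₁₀(ratio) = −2.5 log₁₀(652) = −2.5 × 2.8142 = -7.036
Star 2 is brighter so has the smaller magnitude: M_1 − M_2 is positive.

M_1 − M_2 ≈ 7.04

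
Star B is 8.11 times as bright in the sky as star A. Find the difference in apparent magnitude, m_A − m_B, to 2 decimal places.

m_A − m_B ≈ 2.27

Pogson: Δm = −2.5 log₁₀(ratio) = −2.5 log₁₀(8.11) = −2.5 × 0.9090 = -2.273
Star B is brighter so has the smaller magnitude: m_A − m_B is positive.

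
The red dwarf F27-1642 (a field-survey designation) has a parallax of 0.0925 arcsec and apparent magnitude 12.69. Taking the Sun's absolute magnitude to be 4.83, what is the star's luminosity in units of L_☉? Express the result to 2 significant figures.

L/L_☉ ≈ 8.4×10^-4

d = 1/p = 1/0.0925″ = 10.81 pc
M = m − 5 log₁₀ d + 5 = 12.69 − 5·1.0339 + 5 = 12.521
M − M_☉ = 12.521 − 4.83 = 7.691
L/L_☉ = 10^(−0.4 × 7.691) = 8.389×10^-4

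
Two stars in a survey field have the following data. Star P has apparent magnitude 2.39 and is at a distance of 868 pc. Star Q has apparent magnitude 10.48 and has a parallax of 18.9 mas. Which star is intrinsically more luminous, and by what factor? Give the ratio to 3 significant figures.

Star P: M = m − 5 log₁₀ d + 5 = 2.39 − 5·2.9385 + 5 = -7.303
Star Q: p = 18.9 mas = 0.0189″ → d = 1/p = 52.91 pc
Star Q: M = m − 5 log₁₀ d + 5 = 10.48 − 5·1.7235 + 5 = 6.862
ΔM = M_P − M_Q = -7.303 − (6.862) = -14.165; smaller M is more luminous → Star P.
L ratio = 10^(0.4 |ΔM|) = 10^5.666 = 463400

Star P is more luminous, by a factor of 463000.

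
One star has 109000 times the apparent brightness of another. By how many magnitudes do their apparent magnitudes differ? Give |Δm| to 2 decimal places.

Pogson: Δm = −2.5 log₁₀(ratio) = −2.5 log₁₀(109000) = −2.5 × 5.0374 = -12.594

|Δm| ≈ 12.59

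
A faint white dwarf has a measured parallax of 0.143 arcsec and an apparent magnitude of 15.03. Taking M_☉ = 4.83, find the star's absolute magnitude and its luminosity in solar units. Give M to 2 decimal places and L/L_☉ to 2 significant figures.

M ≈ 15.81; L/L_☉ ≈ 4.1×10^-5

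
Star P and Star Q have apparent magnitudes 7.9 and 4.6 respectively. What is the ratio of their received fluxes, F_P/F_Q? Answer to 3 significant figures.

Magnitude difference = 3.3
Flux ratio = 10^(−0.4 Δm) = 10^(−0.4 × 3.3) = 10^-1.320 = 0.04786

F_P/F_Q ≈ 0.0479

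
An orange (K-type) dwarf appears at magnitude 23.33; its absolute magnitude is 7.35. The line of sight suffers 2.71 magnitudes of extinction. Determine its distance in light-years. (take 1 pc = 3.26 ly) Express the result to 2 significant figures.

d ≈ 15000 ly

m − M = 5 log₁₀(d/10 pc) + A  ⇒  23.33 − (7.35) − 2.71 = 5 log₁₀(d/10)
13.270 = 5 log₁₀(d/10)
log₁₀ d = (m − M − A)/5 + 1 = 3.6540
d = 10^3.6540 = 4508 pc
= 14700 ly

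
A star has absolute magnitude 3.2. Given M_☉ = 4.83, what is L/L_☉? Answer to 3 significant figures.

L/L_☉ ≈ 4.49

M − M_☉ = 3.2 − 4.83 = -1.630
L/L_☉ = 10^(−0.4 (M − M_☉)) = 10^0.652 = 4.487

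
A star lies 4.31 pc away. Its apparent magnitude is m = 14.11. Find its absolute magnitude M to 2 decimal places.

M ≈ 15.94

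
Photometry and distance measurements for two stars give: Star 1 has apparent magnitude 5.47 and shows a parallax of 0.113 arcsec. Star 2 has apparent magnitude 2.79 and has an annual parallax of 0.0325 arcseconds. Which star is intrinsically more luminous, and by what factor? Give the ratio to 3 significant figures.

Star 2 is more luminous, by a factor of 143.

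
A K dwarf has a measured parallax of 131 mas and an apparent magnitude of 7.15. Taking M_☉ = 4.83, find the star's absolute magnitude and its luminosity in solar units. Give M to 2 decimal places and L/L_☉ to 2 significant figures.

d = 1/p = 1000/131 mas = 7.634 pc
M = m − 5 log₁₀ d + 5 = 7.15 − 5·0.8827 + 5 = 7.736
M − M_☉ = 7.736 − 4.83 = 2.906
L/L_☉ = 10^(−0.4 × 2.906) = 0.06878

M ≈ 7.74; L/L_☉ ≈ 0.069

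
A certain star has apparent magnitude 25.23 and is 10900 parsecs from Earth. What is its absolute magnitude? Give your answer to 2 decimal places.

M ≈ 10.04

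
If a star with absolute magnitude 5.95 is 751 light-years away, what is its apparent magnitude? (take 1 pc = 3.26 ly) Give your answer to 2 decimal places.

m ≈ 12.76

d = 751 ly / 3.26 = 230.4 pc
m = M + 5 log₁₀ d − 5 = 5.95 + 5·2.3624 − 5 = 12.762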